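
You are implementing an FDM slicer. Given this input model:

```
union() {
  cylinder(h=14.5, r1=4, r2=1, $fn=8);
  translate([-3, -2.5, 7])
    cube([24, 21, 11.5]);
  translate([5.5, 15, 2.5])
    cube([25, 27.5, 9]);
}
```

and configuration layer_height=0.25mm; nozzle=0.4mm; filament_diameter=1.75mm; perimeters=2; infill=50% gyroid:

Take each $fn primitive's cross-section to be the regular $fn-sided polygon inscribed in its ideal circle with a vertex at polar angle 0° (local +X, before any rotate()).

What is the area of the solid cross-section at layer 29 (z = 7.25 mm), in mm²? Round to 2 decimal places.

1137.25 mm²

At z = 7.25 mm: the cone (r1=4→r2=1) has section circumradius 2.500 here — a regular 8-gon (area = (8/2)·2.500²·sin(360°/8) = 17.68 mm²); the cube at (-3, -2.5) is present — its section is the full 24×21 rectangle (area 504.00 mm²); the cube at (5.5, 15) (footprint 25×27.5) is included at this height (area 687.50 mm²); Combining (union): the regions partially overlap — summed areas 1209.18 mm² minus the doubly-counted overlap 71.93 mm² gives 1137.25 mm² — area = 1137.25 mm². Overall, the cross-section is a single solid region. Net area = 1137.25 mm².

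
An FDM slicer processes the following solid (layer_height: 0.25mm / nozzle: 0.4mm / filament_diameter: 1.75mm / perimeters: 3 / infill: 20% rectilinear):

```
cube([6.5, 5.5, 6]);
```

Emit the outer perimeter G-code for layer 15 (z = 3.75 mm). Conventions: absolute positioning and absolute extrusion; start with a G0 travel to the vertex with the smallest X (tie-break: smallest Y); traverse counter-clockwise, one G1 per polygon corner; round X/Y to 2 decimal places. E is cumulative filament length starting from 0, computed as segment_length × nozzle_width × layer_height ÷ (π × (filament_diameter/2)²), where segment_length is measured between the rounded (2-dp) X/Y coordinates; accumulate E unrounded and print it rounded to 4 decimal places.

At z = 3.75 mm: the cube is present — its section is the full 6.5×5.5 rectangle. The outline is a single polygon with 4 vertices. Extrusion per mm of travel: 0.4 × 0.25 / (π × 0.875²) = 0.041575. Accumulating E over each segment gives final E = 0.9978.

G0 X0.00 Y0.00 Z3.75
G1 X6.50 Y0.00 E0.2702
G1 X6.50 Y5.50 E0.4989
G1 X0.00 Y5.50 E0.7691
G1 X0.00 Y0.00 E0.9978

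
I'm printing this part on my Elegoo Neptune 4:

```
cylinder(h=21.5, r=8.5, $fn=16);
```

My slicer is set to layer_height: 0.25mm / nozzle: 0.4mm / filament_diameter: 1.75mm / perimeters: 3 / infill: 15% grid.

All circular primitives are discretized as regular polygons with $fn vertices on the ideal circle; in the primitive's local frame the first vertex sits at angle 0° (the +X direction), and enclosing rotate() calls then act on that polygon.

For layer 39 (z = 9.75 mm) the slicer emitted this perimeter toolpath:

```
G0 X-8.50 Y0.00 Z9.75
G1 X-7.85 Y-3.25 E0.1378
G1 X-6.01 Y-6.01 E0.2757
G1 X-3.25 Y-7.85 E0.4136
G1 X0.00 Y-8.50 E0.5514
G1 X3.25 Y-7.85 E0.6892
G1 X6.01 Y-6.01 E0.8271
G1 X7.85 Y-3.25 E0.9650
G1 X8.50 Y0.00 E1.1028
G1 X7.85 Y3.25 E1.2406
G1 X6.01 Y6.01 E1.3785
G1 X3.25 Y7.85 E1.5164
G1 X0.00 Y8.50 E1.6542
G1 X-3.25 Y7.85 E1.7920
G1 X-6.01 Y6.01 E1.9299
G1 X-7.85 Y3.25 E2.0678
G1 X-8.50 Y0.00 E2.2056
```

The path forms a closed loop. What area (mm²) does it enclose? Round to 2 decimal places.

221.08 mm²

Apply the shoelace formula to the sequence of (X, Y) vertices; enclosed area = 221.08 mm².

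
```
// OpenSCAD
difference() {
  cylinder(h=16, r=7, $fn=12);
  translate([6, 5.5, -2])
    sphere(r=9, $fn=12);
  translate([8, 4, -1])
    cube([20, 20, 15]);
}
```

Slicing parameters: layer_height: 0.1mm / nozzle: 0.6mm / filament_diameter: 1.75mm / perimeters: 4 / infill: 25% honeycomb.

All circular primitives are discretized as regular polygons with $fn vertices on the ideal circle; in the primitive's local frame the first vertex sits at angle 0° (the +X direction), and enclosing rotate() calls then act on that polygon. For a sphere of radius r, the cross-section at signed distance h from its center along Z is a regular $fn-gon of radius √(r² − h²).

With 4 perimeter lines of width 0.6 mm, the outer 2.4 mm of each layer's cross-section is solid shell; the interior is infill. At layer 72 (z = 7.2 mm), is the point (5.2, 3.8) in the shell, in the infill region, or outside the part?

shell

At z = 7.2 mm: the r=7 cylinder gives a regular 12-gon of circumradius 7 (constant along its height); the sphere at (6, 5.5) is not intersected at this z (|z−center|=9.200 > r=9); the cube at (8, 4) is present — its section is the full 20×20 rectangle; Taking the first minus the rest: starting from the r=7 cylinder, the 20×20 cube at (8, 4) misses the remaining region (no effect) — 1 connected region. Overall, the cross-section is a single solid region. The nearest boundary edge runs (3.50, 6.06)→(6.06, 3.50); distance from the point to it = 0.40 mm. The point is inside the cross-section, 0.40 mm from the nearest boundary — within the 2.4 mm shell band (4 × 0.6).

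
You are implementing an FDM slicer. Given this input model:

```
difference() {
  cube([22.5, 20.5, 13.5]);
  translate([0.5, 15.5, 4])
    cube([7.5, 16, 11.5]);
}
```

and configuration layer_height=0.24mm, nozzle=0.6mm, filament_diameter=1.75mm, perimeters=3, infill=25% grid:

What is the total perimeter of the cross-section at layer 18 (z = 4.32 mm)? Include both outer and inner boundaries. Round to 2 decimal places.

At z = 4.32 mm: the 22.5×20.5 cube contributes its full rectangle (perimeter 86.00 mm); the cube at (0.5, 15.5) is present — its section is the full 7.5×16 rectangle (perimeter 47.00 mm); Subtracting the remaining from the first: starting from the 22.5×20.5 cube, the 7.5×16 cube at (0.5, 15.5) partially overlaps it — only the 37.50 mm² overlap (of its 120.00 mm²) is removed, clipping the outline — boundary = 96.00 mm. Overall, the cross-section is a single solid region. Total boundary length (outer) = 96.00 mm.

96.00 mm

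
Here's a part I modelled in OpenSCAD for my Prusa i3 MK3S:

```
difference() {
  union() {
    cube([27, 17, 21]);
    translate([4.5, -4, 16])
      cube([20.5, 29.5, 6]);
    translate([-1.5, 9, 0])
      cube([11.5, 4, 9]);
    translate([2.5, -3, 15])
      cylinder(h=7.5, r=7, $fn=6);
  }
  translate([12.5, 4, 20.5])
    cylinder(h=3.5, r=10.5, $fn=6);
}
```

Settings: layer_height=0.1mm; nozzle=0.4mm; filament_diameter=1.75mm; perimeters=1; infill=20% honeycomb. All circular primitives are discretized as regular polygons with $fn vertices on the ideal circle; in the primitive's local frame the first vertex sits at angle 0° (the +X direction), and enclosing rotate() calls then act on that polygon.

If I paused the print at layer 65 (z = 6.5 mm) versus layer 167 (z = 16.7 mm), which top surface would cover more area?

Layer 65 (z = 6.5): the cube (footprint 27×17) is included at this height (area 459.00 mm²); the cube at (4.5, -4) is absent (z outside [16, 22]); the cube at (-1.5, 9) is present — its section is the full 11.5×4 rectangle (area 46.00 mm²); the cylinder at (2.5, -3) is absent (z outside [15, 22.5]); Combining (union): the regions partially overlap — summed areas 505.00 mm² minus the doubly-counted overlap 40.00 mm² gives 465.00 mm² — area = 465.00 mm²; the cylinder at (12.5, 4) is absent (z outside [20.5, 24]); Subtracting the remaining from the first: none of the subtracted shapes is present at this height, so that combined region is unchanged — area = 465.00 mm². So its area = 465.00 mm². Layer 167 (z = 16.7): the cube (footprint 27×17) is included at this height (area 459.00 mm²); the cube at (4.5, -4) is present — its section is the full 20.5×29.5 rectangle (area 604.75 mm²); the cube at (-1.5, 9) is not intersected at this z (z outside [0, 9]); the r=7 cylinder at (2.5, -3) contributes a regular 6-gon of circumradius 7 (area = (6/2)·7.000²·sin(360°/6) = 127.31 mm²); Combining (union): the regions partially overlap — summed areas 1191.06 mm² minus the doubly-counted overlap 386.69 mm² gives 804.36 mm² — area = 804.36 mm²; the cylinder at (12.5, 4) is not intersected at this z (z outside [20.5, 24]); Taking the first minus the rest: none of the subtracted shapes is present at this height, so that combined region is unchanged — area = 804.36 mm². So its area = 804.36 mm². Layer 167 is larger (804.36 vs 465.00 mm²).

layer 167 (z = 16.7 mm)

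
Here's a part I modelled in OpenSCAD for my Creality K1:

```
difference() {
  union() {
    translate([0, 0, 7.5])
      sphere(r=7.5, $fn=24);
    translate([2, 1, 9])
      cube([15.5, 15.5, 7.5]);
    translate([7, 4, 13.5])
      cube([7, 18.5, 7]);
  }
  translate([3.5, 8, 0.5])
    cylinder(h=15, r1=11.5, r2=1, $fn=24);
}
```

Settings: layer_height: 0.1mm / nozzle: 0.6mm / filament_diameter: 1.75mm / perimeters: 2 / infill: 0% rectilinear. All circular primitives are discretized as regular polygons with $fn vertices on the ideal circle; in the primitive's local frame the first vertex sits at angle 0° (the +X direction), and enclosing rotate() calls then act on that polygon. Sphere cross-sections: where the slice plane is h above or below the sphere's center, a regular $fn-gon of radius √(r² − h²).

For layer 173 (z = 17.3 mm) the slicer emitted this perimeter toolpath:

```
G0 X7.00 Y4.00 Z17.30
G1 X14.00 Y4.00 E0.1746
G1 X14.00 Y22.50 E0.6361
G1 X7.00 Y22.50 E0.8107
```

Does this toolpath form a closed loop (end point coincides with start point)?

no

Start point (G0): (7.00, 4.00). End point (last G1): the path does not return to the start — open.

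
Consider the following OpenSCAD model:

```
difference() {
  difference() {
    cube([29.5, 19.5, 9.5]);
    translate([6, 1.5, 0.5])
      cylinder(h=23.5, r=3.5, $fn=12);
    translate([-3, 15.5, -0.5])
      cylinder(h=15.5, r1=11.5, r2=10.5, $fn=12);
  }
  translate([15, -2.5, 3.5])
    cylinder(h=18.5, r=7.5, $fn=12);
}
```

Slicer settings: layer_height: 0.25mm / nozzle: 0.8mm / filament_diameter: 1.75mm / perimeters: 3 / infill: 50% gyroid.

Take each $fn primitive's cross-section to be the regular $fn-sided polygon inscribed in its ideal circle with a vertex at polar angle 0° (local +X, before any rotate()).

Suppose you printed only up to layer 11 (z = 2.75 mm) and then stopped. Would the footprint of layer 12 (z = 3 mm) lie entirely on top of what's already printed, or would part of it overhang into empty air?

entirely on top

Compare the two slices. At z = 2.75: the cube (footprint 29.5×19.5) is included at this height (area 575.25 mm²); the r=3.5 cylinder at (6, 1.5) gives a regular 12-gon of circumradius 3.5 (constant along its height) (area = (12/2)·3.500²·sin(360°/12) = 36.75 mm²); the cone at (-3, 15.5) (r1=11.5→r2=10.5) has section circumradius 11.290 here — a regular 12-gon (area = (12/2)·11.290²·sin(360°/12) = 382.41 mm²); After the difference (first − rest): starting from the 29.5×19.5 cube (575.25 mm²), the r=3.5 cylinder at (6, 1.5) partially overlaps it — only the 28.27 mm² overlap (of its 36.75 mm²) is removed, clipping the outline; the cone at (-3, 15.5) partially overlaps it — only the 93.96 mm² overlap (of its 382.41 mm²) is removed, clipping the outline — area = 453.02 mm²; the cylinder at (15, -2.5) does not reach this height (z outside [3.5, 22]); After the difference (first − rest): none of the subtracted shapes is present at this height, so the result so far is unchanged — area = 453.02 mm². At z = 3: the 29.5×19.5 cube contributes its full rectangle (area 575.25 mm²); the r=3.5 cylinder at (6, 1.5) gives a regular 12-gon of circumradius 3.5 (constant along its height) (area = (12/2)·3.500²·sin(360°/12) = 36.75 mm²); the cone at (-3, 15.5) (r1=11.5→r2=10.5) has section circumradius 11.274 here — a regular 12-gon (area = (12/2)·11.274²·sin(360°/12) = 381.32 mm²); After the difference (first − rest): starting from the 29.5×19.5 cube (575.25 mm²), the r=3.5 cylinder at (6, 1.5) partially overlaps it — only the 28.27 mm² overlap (of its 36.75 mm²) is removed, clipping the outline; the cone at (-3, 15.5) partially overlaps it — only the 93.67 mm² overlap (of its 381.32 mm²) is removed, clipping the outline — area = 453.31 mm²; the cylinder at (15, -2.5) does not reach this height (z outside [3.5, 22]); Taking the first minus the rest: none of the subtracted shapes is present at this height, so that combined region is unchanged — area = 453.31 mm². Checking containment: the cross-section at z = 3 is a subset of the cross-section at z = 2.75.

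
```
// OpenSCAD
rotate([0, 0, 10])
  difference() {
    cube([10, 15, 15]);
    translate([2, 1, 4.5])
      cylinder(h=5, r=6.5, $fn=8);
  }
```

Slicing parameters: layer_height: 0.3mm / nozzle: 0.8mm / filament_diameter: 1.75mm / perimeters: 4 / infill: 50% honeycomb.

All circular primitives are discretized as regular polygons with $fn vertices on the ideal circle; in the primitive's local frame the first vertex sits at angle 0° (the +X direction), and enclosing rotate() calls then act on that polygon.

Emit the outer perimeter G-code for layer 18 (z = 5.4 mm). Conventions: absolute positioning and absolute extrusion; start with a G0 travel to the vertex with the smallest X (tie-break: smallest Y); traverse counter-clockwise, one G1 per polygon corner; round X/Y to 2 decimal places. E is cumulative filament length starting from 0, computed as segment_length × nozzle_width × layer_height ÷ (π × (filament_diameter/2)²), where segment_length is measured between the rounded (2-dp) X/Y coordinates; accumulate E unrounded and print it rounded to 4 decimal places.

G0 X-2.60 Y14.77 Z5.40
G1 X-1.16 Y6.57 E0.8307
G1 X0.67 Y7.73 E1.0469
G1 X5.52 Y6.66 E1.5425
G1 X8.20 Y2.46 E2.0396
G1 X7.96 Y1.40 E2.1481
G1 X9.85 Y1.74 E2.3397
G1 X7.24 Y16.51 E3.8363
G1 X-2.60 Y14.77 E4.8333

At z = 5.4 mm: the cube is present — its section is the full 10×15 rectangle; the r=6.5 cylinder at (2, 1) contributes a regular 8-gon of circumradius 6.5; Taking the first minus the rest: starting from the 10×15 cube, the r=6.5 cylinder at (2, 1) partially overlaps it — only the 50.34 mm² overlap (of its 119.50 mm²) is removed, clipping the outline — 1 connected region; (whole slice rotated 10° about Z — lengths, areas and connectivity unchanged). The outline is a single polygon with 8 vertices. Extrusion per mm of travel: 0.8 × 0.3 / (π × 0.875²) = 0.099780. Accumulating E over each segment gives final E = 4.8333.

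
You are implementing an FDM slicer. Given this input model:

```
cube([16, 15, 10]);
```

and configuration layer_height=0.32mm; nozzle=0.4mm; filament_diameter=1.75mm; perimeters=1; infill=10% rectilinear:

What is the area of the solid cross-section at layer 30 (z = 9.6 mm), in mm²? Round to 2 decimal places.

240.00 mm²

At z = 9.6 mm: the cube (footprint 16×15) is included at this height (area 240.00 mm²). Overall, the cross-section is a single solid region. Net area = 240.00 mm².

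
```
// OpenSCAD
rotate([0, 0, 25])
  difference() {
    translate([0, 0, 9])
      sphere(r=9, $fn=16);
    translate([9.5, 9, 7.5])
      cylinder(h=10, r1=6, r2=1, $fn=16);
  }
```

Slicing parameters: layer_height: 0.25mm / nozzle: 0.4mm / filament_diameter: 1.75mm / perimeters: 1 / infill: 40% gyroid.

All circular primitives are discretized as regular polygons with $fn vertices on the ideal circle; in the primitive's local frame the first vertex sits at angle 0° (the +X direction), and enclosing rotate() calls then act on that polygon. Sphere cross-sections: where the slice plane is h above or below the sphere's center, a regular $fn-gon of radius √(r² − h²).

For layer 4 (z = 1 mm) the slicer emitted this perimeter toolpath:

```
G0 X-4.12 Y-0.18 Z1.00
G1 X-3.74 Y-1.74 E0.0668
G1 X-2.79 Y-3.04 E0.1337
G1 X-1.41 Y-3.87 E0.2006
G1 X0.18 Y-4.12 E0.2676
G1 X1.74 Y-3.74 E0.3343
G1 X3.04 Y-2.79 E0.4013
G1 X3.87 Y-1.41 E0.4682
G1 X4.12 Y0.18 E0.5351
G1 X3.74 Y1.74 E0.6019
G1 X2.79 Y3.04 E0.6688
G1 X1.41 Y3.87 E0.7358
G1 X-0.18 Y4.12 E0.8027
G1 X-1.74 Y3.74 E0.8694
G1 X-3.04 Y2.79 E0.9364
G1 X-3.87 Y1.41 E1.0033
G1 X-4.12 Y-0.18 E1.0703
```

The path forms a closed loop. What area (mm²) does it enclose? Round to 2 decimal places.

Apply the shoelace formula to the sequence of (X, Y) vertices; enclosed area = 52.05 mm².

52.05 mm²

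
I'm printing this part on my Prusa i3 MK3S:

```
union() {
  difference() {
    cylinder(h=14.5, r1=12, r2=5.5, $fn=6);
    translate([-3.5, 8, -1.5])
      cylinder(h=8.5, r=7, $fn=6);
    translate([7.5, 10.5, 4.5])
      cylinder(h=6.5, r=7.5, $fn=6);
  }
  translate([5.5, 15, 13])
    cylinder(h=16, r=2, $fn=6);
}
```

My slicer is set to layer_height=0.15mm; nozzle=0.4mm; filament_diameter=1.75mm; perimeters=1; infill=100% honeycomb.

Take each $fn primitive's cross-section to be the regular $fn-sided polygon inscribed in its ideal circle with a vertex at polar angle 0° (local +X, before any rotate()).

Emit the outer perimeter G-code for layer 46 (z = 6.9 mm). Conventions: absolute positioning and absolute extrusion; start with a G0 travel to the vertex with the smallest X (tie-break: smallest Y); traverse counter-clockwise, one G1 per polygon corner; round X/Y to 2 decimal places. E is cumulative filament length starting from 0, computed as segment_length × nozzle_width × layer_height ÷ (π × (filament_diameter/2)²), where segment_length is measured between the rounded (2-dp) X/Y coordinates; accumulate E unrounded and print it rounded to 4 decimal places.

At z = 6.9 mm: the cone (r1=12→r2=5.5) has section circumradius 8.907 here — a regular 6-gon; the r=7 cylinder at (-3.5, 8) gives a regular 6-gon of circumradius 7 (constant along its height); the cylinder at (7.5, 10.5): section is a regular 6-gon, circumradius r=7.5; Taking the first minus the rest: starting from the cone, the r=7 cylinder at (-3.5, 8) partially overlaps it — only the 44.71 mm² overlap (of its 127.31 mm²) is removed, clipping the outline; the r=7.5 cylinder at (7.5, 10.5) partially overlaps it — only the 9.26 mm² overlap (of its 146.14 mm²) is removed, clipping the outline — 1 connected region; the cylinder at (5.5, 15) is not intersected at this z (z outside [13, 29]); Combining (union): only that combined region is present, so the union is just that shape — 1 connected region. The outline is a single polygon with 10 vertices. Extrusion per mm of travel: 0.4 × 0.15 / (π × 0.875²) = 0.024945. Accumulating E over each segment gives final E = 1.3095.

G0 X-8.91 Y0.00 Z6.90
G1 X-4.45 Y-7.71 E0.2222
G1 X4.45 Y-7.71 E0.4442
G1 X8.91 Y0.00 E0.6664
G1 X6.59 Y4.00 E0.7817
G1 X3.75 Y4.00 E0.8526
G1 X2.47 Y6.22 E0.9165
G1 X0.00 Y1.94 E1.0398
G1 X-7.00 Y1.94 E1.2144
G1 X-7.39 Y2.62 E1.2339
G1 X-8.91 Y0.00 E1.3095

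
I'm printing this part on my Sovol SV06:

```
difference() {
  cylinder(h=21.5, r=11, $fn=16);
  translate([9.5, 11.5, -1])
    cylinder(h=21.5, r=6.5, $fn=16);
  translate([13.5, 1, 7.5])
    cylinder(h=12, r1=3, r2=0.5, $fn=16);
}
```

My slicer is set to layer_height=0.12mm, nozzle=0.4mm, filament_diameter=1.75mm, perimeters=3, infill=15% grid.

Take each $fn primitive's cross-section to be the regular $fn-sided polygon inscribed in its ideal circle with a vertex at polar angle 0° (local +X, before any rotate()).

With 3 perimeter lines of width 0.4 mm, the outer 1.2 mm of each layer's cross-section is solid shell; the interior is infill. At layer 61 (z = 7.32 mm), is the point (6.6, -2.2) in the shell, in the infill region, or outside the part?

At z = 7.32 mm: the cylinder: section is a regular 16-gon, circumradius r=11; the r=6.5 cylinder at (9.5, 11.5) gives a regular 16-gon of circumradius 6.5 (constant along its height); the cone at (13.5, 1) is absent (z outside [7.5, 19.5]); Taking the first minus the rest: starting from the r=11 cylinder, the r=6.5 cylinder at (9.5, 11.5) partially overlaps it — only the 13.35 mm² overlap (of its 129.35 mm²) is removed, clipping the outline — 1 connected region. Overall, the cross-section is a single solid region. The nearest boundary edge runs (11.00, 0.00)→(10.16, -4.21); distance from the point to it = 3.89 mm. The point is inside the cross-section and 3.89 mm from the nearest boundary — more than the 1.2 mm shell width (3 × 0.4), so it's in the infill interior.

infill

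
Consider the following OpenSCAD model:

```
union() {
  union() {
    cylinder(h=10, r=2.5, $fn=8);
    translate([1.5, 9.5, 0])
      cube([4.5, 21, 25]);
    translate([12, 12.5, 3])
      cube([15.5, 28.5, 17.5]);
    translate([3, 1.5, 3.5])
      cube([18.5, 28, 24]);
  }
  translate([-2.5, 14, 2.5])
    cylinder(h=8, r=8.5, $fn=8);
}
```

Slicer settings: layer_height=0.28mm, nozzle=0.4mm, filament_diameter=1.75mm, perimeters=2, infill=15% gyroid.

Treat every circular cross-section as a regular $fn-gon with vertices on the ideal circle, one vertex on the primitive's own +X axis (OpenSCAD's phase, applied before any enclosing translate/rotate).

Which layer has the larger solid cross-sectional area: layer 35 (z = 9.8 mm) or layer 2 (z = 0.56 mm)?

Layer 35 (z = 9.8): the r=2.5 cylinder contributes a regular 8-gon of circumradius 2.5 (area = (8/2)·2.500²·sin(360°/8) = 17.68 mm²); the cube at (1.5, 9.5) is present — its section is the full 4.5×21 rectangle (area 94.50 mm²); the cube at (12, 12.5) (footprint 15.5×28.5) is included at this height (area 441.75 mm²); the 18.5×28 cube at (3, 1.5) contributes its full rectangle (area 518.00 mm²); Taking the union: the regions partially overlap — summed areas 1071.93 mm² minus the doubly-counted overlap 221.50 mm² gives 850.43 mm² — area = 850.43 mm²; the cylinder at (-2.5, 14): section is a regular 8-gon, circumradius r=8.5 (area = (8/2)·8.500²·sin(360°/8) = 204.35 mm²); Merging all regions: the regions partially overlap — summed areas 1054.78 mm² minus the doubly-counted overlap 37.76 mm² gives 1017.03 mm² — area = 1017.03 mm². So its area = 1017.03 mm². Layer 2 (z = 0.56): the cylinder: section is a regular 8-gon, circumradius r=2.5 (area = (8/2)·2.500²·sin(360°/8) = 17.68 mm²); the 4.5×21 cube at (1.5, 9.5) contributes its full rectangle (area 94.50 mm²); the cube at (12, 12.5) does not reach this height (z outside [3, 20.5]); the cube at (3, 1.5) is absent (z outside [3.5, 27.5]); Merging all regions: the 2 present regions are separate (no shared area or edge), so areas and boundary lengths simply add and each stays a separate island — area = 112.18 mm²; the cylinder at (-2.5, 14) is not intersected at this z (z outside [2.5, 10.5]); Taking the union: only the result so far is present, so the union is just that shape — area = 112.18 mm². So its area = 112.18 mm². Layer 35 is larger (1017.03 vs 112.18 mm²).

layer 35 (z = 9.8 mm)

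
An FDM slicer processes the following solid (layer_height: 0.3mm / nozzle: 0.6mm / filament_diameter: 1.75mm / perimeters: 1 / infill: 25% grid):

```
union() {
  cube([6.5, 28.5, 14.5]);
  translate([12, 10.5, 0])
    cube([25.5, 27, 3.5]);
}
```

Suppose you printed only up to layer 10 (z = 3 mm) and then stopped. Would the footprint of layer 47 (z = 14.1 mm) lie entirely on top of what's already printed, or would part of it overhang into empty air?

Compare the two slices. At z = 3: the cube (footprint 6.5×28.5) is included at this height (area 185.25 mm²); the 25.5×27 cube at (12, 10.5) contributes its full rectangle (area 688.50 mm²); Taking the union: the 2 present regions are separate (no shared area or edge), so areas and boundary lengths simply add and each stays a separate island — area = 873.75 mm². At z = 14.1: the cube (footprint 6.5×28.5) is included at this height (area 185.25 mm²); the cube at (12, 10.5) is not intersected at this z (z outside [0, 3.5]); Combining (union): only the 6.5×28.5 cube is present, so the union is just that shape — area = 185.25 mm². Checking containment: the cross-section at z = 14.1 is a subset of the cross-section at z = 3.

entirely on top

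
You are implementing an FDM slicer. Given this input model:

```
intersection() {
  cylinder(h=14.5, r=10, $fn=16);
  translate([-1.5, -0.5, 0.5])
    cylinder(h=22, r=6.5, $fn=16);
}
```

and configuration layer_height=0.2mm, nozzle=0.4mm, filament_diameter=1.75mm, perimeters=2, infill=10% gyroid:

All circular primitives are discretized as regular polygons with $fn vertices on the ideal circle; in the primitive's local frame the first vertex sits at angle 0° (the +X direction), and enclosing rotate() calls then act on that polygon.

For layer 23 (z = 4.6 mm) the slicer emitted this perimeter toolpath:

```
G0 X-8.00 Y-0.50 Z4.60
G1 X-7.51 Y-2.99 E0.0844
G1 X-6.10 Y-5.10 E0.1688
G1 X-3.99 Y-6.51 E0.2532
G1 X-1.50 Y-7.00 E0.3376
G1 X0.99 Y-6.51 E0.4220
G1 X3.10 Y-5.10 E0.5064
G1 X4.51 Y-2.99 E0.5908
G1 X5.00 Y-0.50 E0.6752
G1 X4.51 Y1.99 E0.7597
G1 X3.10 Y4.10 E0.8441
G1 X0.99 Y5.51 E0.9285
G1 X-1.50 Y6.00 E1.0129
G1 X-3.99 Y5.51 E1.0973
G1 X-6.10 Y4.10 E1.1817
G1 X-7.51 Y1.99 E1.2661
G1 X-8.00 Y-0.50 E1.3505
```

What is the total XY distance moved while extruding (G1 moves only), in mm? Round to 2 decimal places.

40.60 mm

Sum the Euclidean lengths of each G1 segment: total = 40.60 mm.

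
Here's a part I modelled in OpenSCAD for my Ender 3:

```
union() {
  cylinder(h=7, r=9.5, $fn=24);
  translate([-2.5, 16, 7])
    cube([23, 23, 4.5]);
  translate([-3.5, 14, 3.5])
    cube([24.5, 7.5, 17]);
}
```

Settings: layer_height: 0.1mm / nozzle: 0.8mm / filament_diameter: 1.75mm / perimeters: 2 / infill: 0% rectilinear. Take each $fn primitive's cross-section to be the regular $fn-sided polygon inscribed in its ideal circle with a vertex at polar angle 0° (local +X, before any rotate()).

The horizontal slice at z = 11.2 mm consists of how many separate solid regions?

At z = 11.2 mm: the cylinder is absent (z outside [0, 7]); the cube at (-2.5, 16) is present — its section is the full 23×23 rectangle; the 24.5×7.5 cube at (-3.5, 14) contributes its full rectangle; Taking the union: the regions partially overlap (shared area 126.50 mm²), so overlapping operands fuse into one piece — 1 connected region. The result has 1 disconnected region.

1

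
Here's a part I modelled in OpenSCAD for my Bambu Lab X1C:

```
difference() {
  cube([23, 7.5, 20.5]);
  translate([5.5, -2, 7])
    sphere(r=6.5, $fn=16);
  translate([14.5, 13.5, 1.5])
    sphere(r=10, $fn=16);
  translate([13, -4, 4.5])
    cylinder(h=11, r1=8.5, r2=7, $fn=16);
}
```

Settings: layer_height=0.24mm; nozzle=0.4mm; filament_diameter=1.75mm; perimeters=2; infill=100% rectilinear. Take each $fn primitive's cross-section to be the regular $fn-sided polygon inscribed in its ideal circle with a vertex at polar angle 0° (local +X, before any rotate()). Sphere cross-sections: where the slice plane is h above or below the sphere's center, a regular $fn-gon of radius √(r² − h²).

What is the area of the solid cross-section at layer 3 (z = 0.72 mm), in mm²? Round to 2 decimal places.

130.59 mm²

At z = 0.72 mm: the cube is present — its section is the full 23×7.5 rectangle (area 172.50 mm²); the r=6.5 sphere at (5.5, -2) contributes a regular 16-gon of circumradius √(6.5²−6.28²) = 1.677 (area = (16/2)·1.677²·sin(360°/16) = 8.61 mm²); the sphere at (14.5, 13.5): section is a regular 16-gon, circumradius = √(r²−h²) = √(10²−0.78²) = 9.970 (area = (16/2)·9.970²·sin(360°/16) = 304.28 mm²); the cone at (13, -4) does not reach this height (z outside [4.5, 15.5]); Taking the first minus the rest: starting from the 23×7.5 cube (172.50 mm²), the r=6.5 sphere at (5.5, -2) misses the remaining region (no effect); the r=10 sphere at (14.5, 13.5) partially overlaps it — only the 41.91 mm² overlap (of its 304.28 mm²) is removed, clipping the outline — area = 130.59 mm². Overall, the cross-section is a single solid region. Net area = 130.59 mm².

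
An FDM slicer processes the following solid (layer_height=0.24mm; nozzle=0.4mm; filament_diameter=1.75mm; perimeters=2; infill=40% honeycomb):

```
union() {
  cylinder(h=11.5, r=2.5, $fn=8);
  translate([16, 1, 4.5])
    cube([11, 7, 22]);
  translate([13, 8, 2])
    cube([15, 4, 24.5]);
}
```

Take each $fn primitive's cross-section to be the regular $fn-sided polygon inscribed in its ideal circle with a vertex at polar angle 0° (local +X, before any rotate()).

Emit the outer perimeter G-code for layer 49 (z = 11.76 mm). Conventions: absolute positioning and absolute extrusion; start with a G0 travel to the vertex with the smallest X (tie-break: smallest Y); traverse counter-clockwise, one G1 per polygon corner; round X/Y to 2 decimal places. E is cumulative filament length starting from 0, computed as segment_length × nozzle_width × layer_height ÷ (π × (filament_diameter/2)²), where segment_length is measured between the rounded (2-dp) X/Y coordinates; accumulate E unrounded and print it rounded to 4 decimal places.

At z = 11.76 mm: the cylinder is absent (z outside [0, 11.5]); the cube at (16, 1) (footprint 11×7) is included at this height; the cube at (13, 8) is present — its section is the full 15×4 rectangle; Taking the union: the 2 present regions share edge segments without overlapping in area, so areas simply add but the touching pieces fuse into one outline (the shared edge portions become interior and drop out of the boundary) — 1 connected region. The outline is a single polygon with 8 vertices. Extrusion per mm of travel: 0.4 × 0.24 / (π × 0.875²) = 0.039912. Accumulating E over each segment gives final E = 2.0754.

G0 X13.00 Y8.00 Z11.76
G1 X16.00 Y8.00 E0.1197
G1 X16.00 Y1.00 E0.3991
G1 X27.00 Y1.00 E0.8382
G1 X27.00 Y8.00 E1.1175
G1 X28.00 Y8.00 E1.1575
G1 X28.00 Y12.00 E1.3171
G1 X13.00 Y12.00 E1.9158
G1 X13.00 Y8.00 E2.0754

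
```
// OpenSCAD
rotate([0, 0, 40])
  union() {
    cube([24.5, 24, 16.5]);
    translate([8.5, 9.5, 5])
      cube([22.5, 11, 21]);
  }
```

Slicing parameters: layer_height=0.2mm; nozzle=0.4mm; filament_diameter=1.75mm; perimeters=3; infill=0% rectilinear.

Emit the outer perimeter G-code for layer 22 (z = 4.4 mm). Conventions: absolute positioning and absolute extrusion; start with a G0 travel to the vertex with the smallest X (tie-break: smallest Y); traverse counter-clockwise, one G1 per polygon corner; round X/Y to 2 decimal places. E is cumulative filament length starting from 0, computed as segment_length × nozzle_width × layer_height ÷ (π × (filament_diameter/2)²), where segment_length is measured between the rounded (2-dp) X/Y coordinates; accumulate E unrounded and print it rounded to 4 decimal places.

G0 X-15.43 Y18.39 Z4.40
G1 X0.00 Y0.00 E0.7984
G1 X18.77 Y15.75 E1.6134
G1 X3.34 Y34.13 E2.4116
G1 X-15.43 Y18.39 E3.2263

At z = 4.4 mm: the cube (footprint 24.5×24) is included at this height; the cube at (8.5, 9.5) does not reach this height (z outside [5, 26]); Taking the union: only the 24.5×24 cube is present, so the union is just that shape — 1 connected region; (rotated 40° about Z; rotation is an isometry so areas/perimeters/island counts are preserved). The outline is a single polygon with 4 vertices. Extrusion per mm of travel: 0.4 × 0.2 / (π × 0.875²) = 0.033260. Accumulating E over each segment gives final E = 3.2263.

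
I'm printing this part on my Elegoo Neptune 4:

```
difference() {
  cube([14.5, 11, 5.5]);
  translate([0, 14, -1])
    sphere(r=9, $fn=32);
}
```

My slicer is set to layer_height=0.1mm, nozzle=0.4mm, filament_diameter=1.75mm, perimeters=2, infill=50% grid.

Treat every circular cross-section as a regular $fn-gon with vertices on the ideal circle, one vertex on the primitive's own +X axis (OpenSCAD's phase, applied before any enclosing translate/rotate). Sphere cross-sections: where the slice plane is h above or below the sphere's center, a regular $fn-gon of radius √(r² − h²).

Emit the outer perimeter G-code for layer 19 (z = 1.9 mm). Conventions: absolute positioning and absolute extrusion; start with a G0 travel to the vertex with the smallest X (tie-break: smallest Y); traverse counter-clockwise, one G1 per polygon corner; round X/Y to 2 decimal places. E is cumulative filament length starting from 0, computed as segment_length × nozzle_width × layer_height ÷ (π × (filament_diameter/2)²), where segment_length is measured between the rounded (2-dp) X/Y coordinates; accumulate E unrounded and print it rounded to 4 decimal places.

G0 X0.00 Y0.00 Z1.90
G1 X14.50 Y0.00 E0.2411
G1 X14.50 Y11.00 E0.4241
G1 X7.95 Y11.00 E0.5330
G1 X7.87 Y10.74 E0.5375
G1 X7.08 Y9.27 E0.5653
G1 X6.02 Y7.98 E0.5930
G1 X4.73 Y6.92 E0.6208
G1 X3.26 Y6.13 E0.6486
G1 X1.66 Y5.64 E0.6764
G1 X0.00 Y5.48 E0.7041
G1 X0.00 Y0.00 E0.7953

At z = 1.9 mm: the 14.5×11 cube contributes its full rectangle; the r=9 sphere at (0, 14) contributes a regular 32-gon of circumradius √(9²−2.9²) = 8.520; Subtracting the remaining from the first: starting from the 14.5×11 cube, the r=9 sphere at (0, 14) partially overlaps it — only the 31.71 mm² overlap (of its 226.59 mm²) is removed, clipping the outline — 1 connected region. The outline is a single polygon with 11 vertices. Extrusion per mm of travel: 0.4 × 0.1 / (π × 0.875²) = 0.016630. Accumulating E over each segment gives final E = 0.7953.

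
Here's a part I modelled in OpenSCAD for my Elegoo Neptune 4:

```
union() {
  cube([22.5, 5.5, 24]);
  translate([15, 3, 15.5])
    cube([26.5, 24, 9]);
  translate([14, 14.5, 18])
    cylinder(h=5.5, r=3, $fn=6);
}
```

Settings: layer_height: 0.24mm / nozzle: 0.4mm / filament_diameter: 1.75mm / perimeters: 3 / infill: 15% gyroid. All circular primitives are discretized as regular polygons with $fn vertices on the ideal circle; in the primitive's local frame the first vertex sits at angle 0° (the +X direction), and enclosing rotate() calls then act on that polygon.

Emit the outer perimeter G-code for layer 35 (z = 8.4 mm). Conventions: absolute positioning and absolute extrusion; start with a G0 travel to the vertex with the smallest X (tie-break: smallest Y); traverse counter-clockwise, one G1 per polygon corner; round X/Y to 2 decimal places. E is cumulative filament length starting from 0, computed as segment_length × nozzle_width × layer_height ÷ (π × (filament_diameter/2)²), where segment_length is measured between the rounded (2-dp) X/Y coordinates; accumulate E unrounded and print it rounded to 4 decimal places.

At z = 8.4 mm: the 22.5×5.5 cube contributes its full rectangle; the cube at (15, 3) is not intersected at this z (z outside [15.5, 24.5]); the cylinder at (14, 14.5) is not intersected at this z (z outside [18, 23.5]); Combining (union): only the 22.5×5.5 cube is present, so the union is just that shape — 1 connected region. The outline is a single polygon with 4 vertices. Extrusion per mm of travel: 0.4 × 0.24 / (π × 0.875²) = 0.039912. Accumulating E over each segment gives final E = 2.2351.

G0 X0.00 Y0.00 Z8.40
G1 X22.50 Y0.00 E0.8980
G1 X22.50 Y5.50 E1.1175
G1 X0.00 Y5.50 E2.0156
G1 X0.00 Y0.00 E2.2351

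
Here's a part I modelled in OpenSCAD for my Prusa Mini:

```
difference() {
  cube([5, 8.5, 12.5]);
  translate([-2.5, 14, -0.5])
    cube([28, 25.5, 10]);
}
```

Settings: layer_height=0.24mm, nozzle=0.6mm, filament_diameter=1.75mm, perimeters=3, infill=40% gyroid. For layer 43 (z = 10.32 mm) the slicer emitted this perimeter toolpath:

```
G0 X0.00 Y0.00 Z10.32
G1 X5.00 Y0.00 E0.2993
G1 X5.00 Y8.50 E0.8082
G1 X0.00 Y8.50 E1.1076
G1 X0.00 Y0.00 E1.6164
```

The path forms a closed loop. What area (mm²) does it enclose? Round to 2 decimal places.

Apply the shoelace formula to the sequence of (X, Y) vertices; enclosed area = 42.50 mm².

42.50 mm²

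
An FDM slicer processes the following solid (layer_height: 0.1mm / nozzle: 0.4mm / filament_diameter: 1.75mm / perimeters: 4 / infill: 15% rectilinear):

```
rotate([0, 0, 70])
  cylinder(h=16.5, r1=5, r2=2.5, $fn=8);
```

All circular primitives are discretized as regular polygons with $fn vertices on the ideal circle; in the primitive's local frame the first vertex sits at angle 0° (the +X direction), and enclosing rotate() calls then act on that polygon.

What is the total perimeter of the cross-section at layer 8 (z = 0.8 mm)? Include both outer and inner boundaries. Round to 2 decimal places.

29.87 mm

At z = 0.8 mm: the cone: at t=0.048 of its height the radius interpolates to r₁+(r₂−r₁)t = 4.879, giving a regular 8-gon of that circumradius (perimeter = 2·8·4.879·sin(180°/8) = 29.87 mm); (rotated 70° about Z; rotation is an isometry so areas/perimeters/island counts are preserved). Overall, the cross-section is a single solid region. Total boundary length (outer) = 29.87 mm.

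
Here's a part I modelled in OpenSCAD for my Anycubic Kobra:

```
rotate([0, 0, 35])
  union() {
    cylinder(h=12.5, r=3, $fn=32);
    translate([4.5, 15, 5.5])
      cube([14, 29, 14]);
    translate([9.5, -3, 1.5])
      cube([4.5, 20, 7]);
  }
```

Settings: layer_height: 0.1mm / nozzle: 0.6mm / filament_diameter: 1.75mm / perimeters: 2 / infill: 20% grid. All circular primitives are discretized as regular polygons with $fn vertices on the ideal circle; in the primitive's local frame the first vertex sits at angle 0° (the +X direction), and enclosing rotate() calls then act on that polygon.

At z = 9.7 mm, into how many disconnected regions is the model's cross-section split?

At z = 9.7 mm: the cylinder: section is a regular 32-gon, circumradius r=3; the 14×29 cube at (4.5, 15) contributes its full rectangle; the cube at (9.5, -3) does not reach this height (z outside [1.5, 8.5]); Taking the union: the 2 present regions are separate (no shared area or edge), so areas and boundary lengths simply add and each stays a separate island — 2 connected regions; (whole slice rotated 35° about Z — lengths, areas and connectivity unchanged). The result has 2 disconnected regions.

2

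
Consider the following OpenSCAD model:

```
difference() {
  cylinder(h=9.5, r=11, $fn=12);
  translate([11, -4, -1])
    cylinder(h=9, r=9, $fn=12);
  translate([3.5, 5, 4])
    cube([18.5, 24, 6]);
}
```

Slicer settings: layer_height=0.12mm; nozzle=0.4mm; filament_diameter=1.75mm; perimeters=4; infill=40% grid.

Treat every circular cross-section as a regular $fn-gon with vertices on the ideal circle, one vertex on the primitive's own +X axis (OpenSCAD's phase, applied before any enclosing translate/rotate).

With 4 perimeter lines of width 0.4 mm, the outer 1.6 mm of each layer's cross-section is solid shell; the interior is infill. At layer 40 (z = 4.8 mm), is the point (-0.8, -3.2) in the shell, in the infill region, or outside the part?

At z = 4.8 mm: the r=11 cylinder gives a regular 12-gon of circumradius 11 (constant along its height); the r=9 cylinder at (11, -4) gives a regular 12-gon of circumradius 9 (constant along its height); the 18.5×24 cube at (3.5, 5) contributes its full rectangle; After the difference (first − rest): starting from the r=11 cylinder, the r=9 cylinder at (11, -4) partially overlaps it — only the 84.96 mm² overlap (of its 243.00 mm²) is removed, clipping the outline; the 18.5×24 cube at (3.5, 5) partially overlaps it — only the 19.74 mm² overlap (of its 444.00 mm²) is removed, clipping the outline — 1 connected region. Overall, the cross-section is a single solid region. The nearest boundary edge runs (3.21, 0.50)→(2.00, -4.00); distance from the point to it = 2.91 mm. The point is inside the cross-section and 2.91 mm from the nearest boundary — more than the 1.6 mm shell width (4 × 0.4), so it's in the infill interior.

infill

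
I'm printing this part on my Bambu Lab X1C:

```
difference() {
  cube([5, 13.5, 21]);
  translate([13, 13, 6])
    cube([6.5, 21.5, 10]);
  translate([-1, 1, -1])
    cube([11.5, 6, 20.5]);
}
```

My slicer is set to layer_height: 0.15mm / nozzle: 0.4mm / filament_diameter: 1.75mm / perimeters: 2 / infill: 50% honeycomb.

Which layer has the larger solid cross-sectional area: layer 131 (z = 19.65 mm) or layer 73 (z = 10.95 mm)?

Layer 131 (z = 19.65): the cube (footprint 5×13.5) is included at this height (area 67.50 mm²); the cube at (13, 13) does not reach this height (z outside [6, 16]); the cube at (-1, 1) is absent (z outside [-1, 19.5]); Subtracting the remaining from the first: none of the subtracted shapes is present at this height, so the 5×13.5 cube is unchanged — area = 67.50 mm². So its area = 67.50 mm². Layer 73 (z = 10.95): the cube (footprint 5×13.5) is included at this height (area 67.50 mm²); the cube at (13, 13) is present — its section is the full 6.5×21.5 rectangle (area 139.75 mm²); the 11.5×6 cube at (-1, 1) contributes its full rectangle (area 69.00 mm²); Subtracting the remaining from the first: starting from the 5×13.5 cube (67.50 mm²), the 6.5×21.5 cube at (13, 13) misses the remaining region (no effect); the 11.5×6 cube at (-1, 1) partially overlaps it — only the 30.00 mm² overlap (of its 69.00 mm²) is removed, clipping the outline — area = 37.50 mm². So its area = 37.50 mm². Layer 131 is larger (67.50 vs 37.50 mm²).

layer 131 (z = 19.65 mm)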